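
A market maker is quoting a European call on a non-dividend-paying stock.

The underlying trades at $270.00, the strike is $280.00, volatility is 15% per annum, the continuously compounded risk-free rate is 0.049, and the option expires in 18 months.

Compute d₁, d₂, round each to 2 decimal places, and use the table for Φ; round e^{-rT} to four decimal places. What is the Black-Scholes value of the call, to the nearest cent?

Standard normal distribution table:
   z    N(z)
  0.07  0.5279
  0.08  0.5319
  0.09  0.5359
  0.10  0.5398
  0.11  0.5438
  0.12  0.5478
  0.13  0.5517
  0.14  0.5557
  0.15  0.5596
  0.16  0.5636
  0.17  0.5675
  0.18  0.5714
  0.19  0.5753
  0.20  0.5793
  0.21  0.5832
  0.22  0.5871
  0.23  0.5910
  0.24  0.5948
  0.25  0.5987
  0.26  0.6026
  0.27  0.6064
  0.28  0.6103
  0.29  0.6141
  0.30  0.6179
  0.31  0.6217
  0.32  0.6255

$24.34

σ√T = 0.15 × 1.2247 = 0.1837
d₁ = [ln(270/280) + (0.049 + 0.15²/2)·1.5] / 0.1837 = [-0.0364 + 0.0904] / 0.1837 = 0.2940 → 0.29
d₂ = d₁ − σ√T = 0.2940 − 0.1837 = 0.1103 → 0.11
e^(−rT) = e^(−0.049·1.5) = 0.9291
N(d₁) = N(0.29) = 0.6141;  N(d₂) = N(0.11) = 0.5438
C = 270·0.6141 − 280·0.9291·0.5438 = 165.8070 − 141.4685 = 24.3385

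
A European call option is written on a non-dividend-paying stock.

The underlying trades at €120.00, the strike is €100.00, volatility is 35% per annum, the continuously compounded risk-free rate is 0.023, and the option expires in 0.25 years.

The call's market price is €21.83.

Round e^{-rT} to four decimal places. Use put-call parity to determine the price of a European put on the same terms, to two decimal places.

€1.26

e^(−rT) = e^(−0.023·0.25) = 0.9943
Put-call parity: C − P = S − K·e^(−rT) = 120 − 100·0.9943 = 120 − 99.4300 = 20.5700
P = C − (C − P) = 21.83 − (20.5700) = 1.2600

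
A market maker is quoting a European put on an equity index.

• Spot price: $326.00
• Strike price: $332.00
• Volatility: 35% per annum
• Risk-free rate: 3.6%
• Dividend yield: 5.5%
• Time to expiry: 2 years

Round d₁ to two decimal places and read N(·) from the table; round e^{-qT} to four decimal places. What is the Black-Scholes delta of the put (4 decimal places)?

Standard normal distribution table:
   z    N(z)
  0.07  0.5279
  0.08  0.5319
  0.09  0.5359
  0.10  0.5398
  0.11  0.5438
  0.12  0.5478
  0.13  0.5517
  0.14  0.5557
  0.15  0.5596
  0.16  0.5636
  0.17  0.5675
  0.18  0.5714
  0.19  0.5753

-0.4016

σ√T = 0.35·√2 = 0.4950
d₁ = [ln(326/332) + (0.036 − 0.055 + ½·0.35²)·2] / (σ√T) = (-0.0182 + 0.0845) / 0.4950 = 0.1339 → 0.13
N(d₁) = N(0.13) = 0.5517
Δ_put = exp(−qT)·(N(d₁) − 1) = 0.8958·(0.5517 − 1) = -0.4016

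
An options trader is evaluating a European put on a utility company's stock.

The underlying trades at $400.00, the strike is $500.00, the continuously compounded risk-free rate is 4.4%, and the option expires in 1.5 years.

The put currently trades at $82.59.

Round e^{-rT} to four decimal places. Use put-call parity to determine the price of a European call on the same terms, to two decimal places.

exp(−rT) = exp(−0.044·1.5) = 0.9361
Put-call parity: C − P = S − K·e^(−rT) = 400 − 500·0.9361 = 400 − 468.0500 = -68.0500
C = P + (C − P) = 82.59 + (-68.0500) = 14.5400

$14.54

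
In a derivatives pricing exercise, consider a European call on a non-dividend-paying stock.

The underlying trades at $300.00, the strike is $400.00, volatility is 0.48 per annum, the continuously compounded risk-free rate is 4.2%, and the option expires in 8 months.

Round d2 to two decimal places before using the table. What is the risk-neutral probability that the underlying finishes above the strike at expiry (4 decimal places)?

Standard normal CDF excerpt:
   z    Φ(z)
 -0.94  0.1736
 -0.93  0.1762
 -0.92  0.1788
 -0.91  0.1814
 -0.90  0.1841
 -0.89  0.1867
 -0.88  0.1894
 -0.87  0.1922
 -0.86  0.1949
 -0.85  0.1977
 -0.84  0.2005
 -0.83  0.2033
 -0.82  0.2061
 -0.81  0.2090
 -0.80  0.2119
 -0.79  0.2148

0.1949

T = 0.6667;  σ√T = 0.3919
d₁ = [ln(300/400) + (0.042 + ½·0.48²)·0.6667] / (σ√T) = (-0.2877 + 0.1048) / 0.3919 = -0.4666 which rounds to -0.47
d₂ = -0.4666 − 0.3919 = -0.8586 which rounds to -0.86
Risk-neutral Pr[S_T > K] = N(d₂) = N(-0.86) = 0.1949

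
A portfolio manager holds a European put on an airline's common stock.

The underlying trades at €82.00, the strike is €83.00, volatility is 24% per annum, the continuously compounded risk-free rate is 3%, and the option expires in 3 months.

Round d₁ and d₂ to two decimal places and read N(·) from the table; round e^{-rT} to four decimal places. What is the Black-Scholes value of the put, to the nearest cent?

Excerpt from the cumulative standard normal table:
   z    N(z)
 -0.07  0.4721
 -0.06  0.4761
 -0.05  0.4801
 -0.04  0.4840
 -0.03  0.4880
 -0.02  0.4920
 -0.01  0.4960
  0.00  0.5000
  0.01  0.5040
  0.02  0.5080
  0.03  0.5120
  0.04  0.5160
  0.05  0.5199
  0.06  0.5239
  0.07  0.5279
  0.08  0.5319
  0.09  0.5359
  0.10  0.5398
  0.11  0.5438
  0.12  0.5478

€4.12

σ√T = 0.24·√0.25 = 0.1200
d₁ = [ln(82/83) + (0.03 + 0.24²/2)·0.25] / 0.1200 = [-0.0121 + 0.0147] / 0.1200 = 0.0215 ≈ 0.02
d₂ = d₁ − σ√T = 0.0215 − 0.1200 = -0.0985 ≈ -0.10
exp(−rT) = exp(−0.03·0.25) = 0.9925
N(−d₂) = N(0.10) = 0.5398;  N(−d₁) = N(-0.02) = 0.4920
P = 83·0.9925·0.5398 − 82·0.4920 = 44.4674 − 40.3440 = 4.1234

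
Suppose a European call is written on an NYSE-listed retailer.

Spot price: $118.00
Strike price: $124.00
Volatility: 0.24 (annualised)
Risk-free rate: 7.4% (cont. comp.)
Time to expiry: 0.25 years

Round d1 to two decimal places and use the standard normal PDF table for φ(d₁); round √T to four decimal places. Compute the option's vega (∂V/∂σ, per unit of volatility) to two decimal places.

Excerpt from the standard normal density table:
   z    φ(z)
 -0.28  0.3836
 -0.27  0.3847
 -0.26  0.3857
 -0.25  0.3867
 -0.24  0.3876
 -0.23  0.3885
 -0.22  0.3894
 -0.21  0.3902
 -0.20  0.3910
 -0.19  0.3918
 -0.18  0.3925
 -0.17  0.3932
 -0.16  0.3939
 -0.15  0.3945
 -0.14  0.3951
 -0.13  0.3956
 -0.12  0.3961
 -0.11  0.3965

23.07

σ√T = 0.24·√0.25 = 0.1200
d₁ = [ln(118/124) + (0.074 + ½·0.24²)·0.25] / (σ√T) = (-0.0496 + 0.0257) / 0.1200 = -0.1991 which rounds to -0.20
√T = √0.25 = 0.5000
φ(d₁) = φ(-0.20) = 0.3910
vega = S·φ(d₁)·√T = 118·0.3910·0.5000 = 23.0690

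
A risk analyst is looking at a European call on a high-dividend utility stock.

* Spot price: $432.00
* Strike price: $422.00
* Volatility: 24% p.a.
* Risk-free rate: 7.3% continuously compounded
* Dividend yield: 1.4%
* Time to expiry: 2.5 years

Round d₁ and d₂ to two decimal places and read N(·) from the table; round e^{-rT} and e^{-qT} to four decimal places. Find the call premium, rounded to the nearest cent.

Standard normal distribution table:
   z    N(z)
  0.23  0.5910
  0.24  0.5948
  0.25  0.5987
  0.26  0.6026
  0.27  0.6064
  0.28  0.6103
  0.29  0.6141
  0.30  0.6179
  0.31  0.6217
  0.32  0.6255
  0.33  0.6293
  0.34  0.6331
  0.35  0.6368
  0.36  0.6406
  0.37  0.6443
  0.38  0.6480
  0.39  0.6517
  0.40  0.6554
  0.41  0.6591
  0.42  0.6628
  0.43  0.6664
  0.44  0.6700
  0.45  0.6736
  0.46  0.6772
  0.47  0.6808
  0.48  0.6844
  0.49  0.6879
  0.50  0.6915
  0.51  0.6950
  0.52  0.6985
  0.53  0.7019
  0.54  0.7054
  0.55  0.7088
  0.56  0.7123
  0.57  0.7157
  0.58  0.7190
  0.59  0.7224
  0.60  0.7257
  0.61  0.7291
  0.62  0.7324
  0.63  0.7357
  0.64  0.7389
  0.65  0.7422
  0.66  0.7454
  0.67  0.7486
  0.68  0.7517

σ√T = 0.24 × 1.5811 = 0.3795
d₁ = [ln(432/422) + (0.073 − 0.014 + ½·0.24²)·2.5] / (σ√T) = (0.0234 + 0.2195) / 0.3795 = 0.6402 ≈ 0.64
d₂ = 0.6402 − 0.3795 = 0.2607 ≈ 0.26
e^(−qT) = e^(−0.014·2.5) = 0.9656;  e^(−rT) = e^(−0.073·2.5) = 0.8332
N(d₁) = N(0.64) = 0.7389;  N(d₂) = N(0.26) = 0.6026
C = 432·0.9656·0.7389 − 422·0.8332·0.6026 = 308.2242 − 211.8804 = 96.3437

$96.34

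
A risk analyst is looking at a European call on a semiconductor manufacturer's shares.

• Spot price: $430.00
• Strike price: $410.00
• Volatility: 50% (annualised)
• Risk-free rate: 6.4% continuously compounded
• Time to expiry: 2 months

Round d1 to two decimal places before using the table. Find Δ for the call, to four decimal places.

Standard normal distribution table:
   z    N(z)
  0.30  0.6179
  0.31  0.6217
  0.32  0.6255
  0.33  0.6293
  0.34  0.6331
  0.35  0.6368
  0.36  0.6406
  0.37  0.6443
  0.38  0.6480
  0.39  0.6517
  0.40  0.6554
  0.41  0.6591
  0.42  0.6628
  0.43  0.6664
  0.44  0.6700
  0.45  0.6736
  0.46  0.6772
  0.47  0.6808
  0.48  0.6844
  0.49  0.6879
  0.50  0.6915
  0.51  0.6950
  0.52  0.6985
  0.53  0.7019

0.6517

σ√T = 0.5 × 0.4082 = 0.2041
ln(S/K) + (r + σ²/2)T = ln(430/410) + (0.064 + 0.5²/2)·0.1667 = 0.0476 + 0.0315 = 0.0791
d₁ = 0.0791 / 0.2041 = 0.3876 which rounds to 0.39
N(d₁) = N(0.39) = 0.6517
Δ_call = N(d₁) = 0.6517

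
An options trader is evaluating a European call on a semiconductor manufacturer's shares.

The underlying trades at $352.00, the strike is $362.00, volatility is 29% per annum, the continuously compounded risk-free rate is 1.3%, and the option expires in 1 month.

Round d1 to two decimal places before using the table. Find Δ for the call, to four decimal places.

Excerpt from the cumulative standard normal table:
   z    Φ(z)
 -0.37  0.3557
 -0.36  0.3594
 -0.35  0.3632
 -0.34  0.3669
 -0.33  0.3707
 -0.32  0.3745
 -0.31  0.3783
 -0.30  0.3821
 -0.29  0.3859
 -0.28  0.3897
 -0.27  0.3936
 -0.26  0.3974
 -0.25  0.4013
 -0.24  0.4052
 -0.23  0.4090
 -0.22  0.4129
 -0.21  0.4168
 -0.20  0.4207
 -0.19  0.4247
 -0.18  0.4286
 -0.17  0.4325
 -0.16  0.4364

σ√T = 0.29·√0.08333 = 0.0837
d₁ = [ln(352/362) + (0.013 + 0.29²/2)·0.08333] / 0.0837 = [-0.0280 + 0.0046] / 0.0837 = -0.2798 ≈ -0.28
N(d₁) = N(-0.28) = 0.3897
Δ_call = N(d₁) = 0.3897

0.3897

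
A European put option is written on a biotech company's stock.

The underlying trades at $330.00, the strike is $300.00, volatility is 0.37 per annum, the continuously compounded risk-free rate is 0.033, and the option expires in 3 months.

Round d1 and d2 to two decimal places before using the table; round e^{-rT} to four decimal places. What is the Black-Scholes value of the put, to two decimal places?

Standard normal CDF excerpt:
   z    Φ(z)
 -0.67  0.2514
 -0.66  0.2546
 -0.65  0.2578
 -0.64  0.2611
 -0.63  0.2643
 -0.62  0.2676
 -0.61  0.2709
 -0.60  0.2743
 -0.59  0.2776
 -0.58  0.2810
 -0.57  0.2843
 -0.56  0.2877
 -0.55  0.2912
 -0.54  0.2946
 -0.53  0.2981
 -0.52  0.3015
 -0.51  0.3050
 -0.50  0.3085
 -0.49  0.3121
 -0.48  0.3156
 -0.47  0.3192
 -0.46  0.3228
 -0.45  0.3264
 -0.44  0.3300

$9.90

T = 0.25;  σ√T = 0.1850
d₁ = [ln(330/300) + (0.033 + 0.37²/2)·0.25] / 0.1850 = [0.0953 + 0.0254] / 0.1850 = 0.6523 ⇒ 0.65
d₂ = d₁ − σ√T = 0.6523 − 0.1850 = 0.4673 ⇒ 0.47
exp(−rT) = exp(−0.033·0.25) = 0.9918
P = 300·0.9918·N(-0.47) − 330·N(-0.65) = 300·0.9918·0.3192 − 330·0.2578 = 94.9748 − 85.0740 = 9.9008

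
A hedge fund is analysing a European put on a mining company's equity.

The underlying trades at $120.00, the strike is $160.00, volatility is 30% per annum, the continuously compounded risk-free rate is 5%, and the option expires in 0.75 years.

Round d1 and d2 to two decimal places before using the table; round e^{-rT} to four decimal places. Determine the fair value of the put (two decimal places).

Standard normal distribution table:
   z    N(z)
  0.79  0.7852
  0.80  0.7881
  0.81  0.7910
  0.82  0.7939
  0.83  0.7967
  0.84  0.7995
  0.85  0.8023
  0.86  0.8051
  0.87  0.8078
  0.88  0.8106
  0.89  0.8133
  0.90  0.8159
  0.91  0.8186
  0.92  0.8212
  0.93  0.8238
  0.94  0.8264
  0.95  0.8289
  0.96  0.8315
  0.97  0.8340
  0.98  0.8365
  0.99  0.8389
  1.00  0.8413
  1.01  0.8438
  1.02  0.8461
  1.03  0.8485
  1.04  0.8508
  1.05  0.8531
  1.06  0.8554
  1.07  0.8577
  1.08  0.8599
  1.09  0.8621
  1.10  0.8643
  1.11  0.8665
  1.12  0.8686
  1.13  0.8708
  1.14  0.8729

σ√T = 0.3·√0.75 = 0.2598
ln(S/K) + (r + σ²/2)T = ln(120/160) + (0.05 + 0.3²/2)·0.75 = -0.2877 + 0.0713 = -0.2164
d₁ = -0.2164 / 0.2598 = -0.8330 → -0.83
d₂ = d₁ − σ√T = -0.8330 − 0.2598 = -1.0929 → -1.09
e^(−rT) = e^(−0.05·0.75) = 0.9632
N(−d₂) = N(1.09) = 0.8621;  N(−d₁) = N(0.83) = 0.7967
P = 160·0.9632·0.8621 − 120·0.7967 = 132.8600 − 95.6040 = 37.2560

$37.26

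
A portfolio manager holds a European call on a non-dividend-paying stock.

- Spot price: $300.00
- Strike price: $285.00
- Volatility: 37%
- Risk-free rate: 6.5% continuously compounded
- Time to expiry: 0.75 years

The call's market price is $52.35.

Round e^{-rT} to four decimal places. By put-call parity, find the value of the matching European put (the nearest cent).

exp(−rT) = exp(−0.065·0.75) = 0.9524
Put-call parity: C − P = S − K·e^(−rT) = 300 − 285·0.9524 = 300 − 271.4340 = 28.5660
P = C − (C − P) = 52.35 − (28.5660) = 23.7840

$23.78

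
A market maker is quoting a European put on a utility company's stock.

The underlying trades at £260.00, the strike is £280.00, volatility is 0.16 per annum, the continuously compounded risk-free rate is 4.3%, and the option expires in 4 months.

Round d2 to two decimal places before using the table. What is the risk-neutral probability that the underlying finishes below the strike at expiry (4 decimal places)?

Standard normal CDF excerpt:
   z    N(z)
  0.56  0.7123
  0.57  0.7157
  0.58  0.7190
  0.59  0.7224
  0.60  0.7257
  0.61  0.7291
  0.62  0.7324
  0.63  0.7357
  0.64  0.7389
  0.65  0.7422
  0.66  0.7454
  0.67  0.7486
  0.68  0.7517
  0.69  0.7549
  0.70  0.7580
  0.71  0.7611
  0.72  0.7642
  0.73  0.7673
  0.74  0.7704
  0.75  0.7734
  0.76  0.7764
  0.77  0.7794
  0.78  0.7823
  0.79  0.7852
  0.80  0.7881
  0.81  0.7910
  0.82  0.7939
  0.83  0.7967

0.7549

σ√T = 0.16·√0.3333 = 0.0924
ln(S/K) + (r + σ²/2)T = ln(260/280) + (0.043 + 0.16²/2)·0.3333 = -0.0741 + 0.0186 = -0.0555
d₁ = -0.0555 / 0.0924 = -0.6009 ≈ -0.60
d₂ = d₁ − σ√T = -0.6009 − 0.0924 = -0.6933 ≈ -0.69
Pr(exercise) under Q = N(−d₂) = N(0.69) = 0.7549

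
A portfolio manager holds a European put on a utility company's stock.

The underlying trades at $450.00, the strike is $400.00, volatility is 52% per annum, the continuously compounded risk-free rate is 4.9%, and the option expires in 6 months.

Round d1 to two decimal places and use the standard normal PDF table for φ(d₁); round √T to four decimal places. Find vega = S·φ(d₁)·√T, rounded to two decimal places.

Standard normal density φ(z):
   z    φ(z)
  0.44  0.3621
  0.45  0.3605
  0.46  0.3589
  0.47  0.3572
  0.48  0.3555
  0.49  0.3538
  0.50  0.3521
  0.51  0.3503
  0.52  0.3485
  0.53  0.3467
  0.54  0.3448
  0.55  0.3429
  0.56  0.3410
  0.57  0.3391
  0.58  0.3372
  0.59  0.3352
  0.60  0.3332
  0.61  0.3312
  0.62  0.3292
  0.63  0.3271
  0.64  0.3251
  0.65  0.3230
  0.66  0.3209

T = 0.5;  σ√T = 0.3677
ln(S/K) + (r + σ²/2)T = ln(450/400) + (0.049 + 0.52²/2)·0.5 = 0.1178 + 0.0921 = 0.2099
d₁ = 0.2099 / 0.3677 = 0.5708 ⇒ 0.57
√T = √0.5 = 0.7071
φ(d₁) = φ(0.57) = 0.3391
vega = S·φ(d₁)·√T = 450·0.3391·0.7071 = 107.8999

107.90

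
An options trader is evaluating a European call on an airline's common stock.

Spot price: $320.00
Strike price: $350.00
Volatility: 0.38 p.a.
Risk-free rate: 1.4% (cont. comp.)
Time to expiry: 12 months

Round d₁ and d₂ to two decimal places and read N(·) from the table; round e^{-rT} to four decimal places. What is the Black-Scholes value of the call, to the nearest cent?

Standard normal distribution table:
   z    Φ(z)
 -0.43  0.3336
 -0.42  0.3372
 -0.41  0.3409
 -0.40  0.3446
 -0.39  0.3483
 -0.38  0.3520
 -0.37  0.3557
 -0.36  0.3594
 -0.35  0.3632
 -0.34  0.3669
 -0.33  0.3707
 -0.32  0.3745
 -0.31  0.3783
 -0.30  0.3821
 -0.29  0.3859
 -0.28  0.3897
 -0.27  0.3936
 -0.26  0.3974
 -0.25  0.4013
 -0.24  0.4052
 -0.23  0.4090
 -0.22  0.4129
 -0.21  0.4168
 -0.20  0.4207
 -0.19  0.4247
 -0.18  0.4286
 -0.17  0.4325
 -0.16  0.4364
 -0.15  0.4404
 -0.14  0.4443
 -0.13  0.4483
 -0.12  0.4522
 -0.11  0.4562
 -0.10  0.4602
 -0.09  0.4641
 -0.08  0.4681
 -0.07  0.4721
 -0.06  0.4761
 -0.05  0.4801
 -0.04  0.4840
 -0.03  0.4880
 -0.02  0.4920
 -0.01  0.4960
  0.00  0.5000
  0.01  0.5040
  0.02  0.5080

$38.51

T = 1;  σ√T = 0.3800
ln(S/K) + (r + σ²/2)T = ln(320/350) + (0.014 + 0.38²/2)·1 = -0.0896 + 0.0862 = -0.0034
d₁ = -0.0034 / 0.3800 = -0.0090 ⇒ -0.01
d₂ = d₁ − σ√T = -0.0090 − 0.3800 = -0.3890 ⇒ -0.39
e^(−rT) = e^(−0.014·1) = 0.9861
N(d₁) = N(-0.01) = 0.4960;  N(d₂) = N(-0.39) = 0.3483
C = 320·0.4960 − 350·0.9861·0.3483 = 158.7200 − 120.2105 = 38.5095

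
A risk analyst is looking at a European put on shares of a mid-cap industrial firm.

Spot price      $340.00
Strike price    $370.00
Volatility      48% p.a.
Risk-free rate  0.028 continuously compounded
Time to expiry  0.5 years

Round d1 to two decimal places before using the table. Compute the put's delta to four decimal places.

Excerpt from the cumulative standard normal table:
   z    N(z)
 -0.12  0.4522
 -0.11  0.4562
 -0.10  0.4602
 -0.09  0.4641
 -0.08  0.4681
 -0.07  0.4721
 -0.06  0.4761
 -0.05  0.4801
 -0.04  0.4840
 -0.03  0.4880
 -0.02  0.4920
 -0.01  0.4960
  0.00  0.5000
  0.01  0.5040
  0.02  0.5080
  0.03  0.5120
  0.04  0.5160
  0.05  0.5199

σ√T = 0.48 × 0.7071 = 0.3394
d₁ = [ln(340/370) + (0.028 + 0.48²/2)·0.5] / 0.3394 = [-0.0846 + 0.0716] / 0.3394 = -0.0382 ⇒ -0.04
N(d₁) = N(-0.04) = 0.4840
Δ_put = N(d₁) − 1 = 0.4840 − 1 = -0.5160

-0.5160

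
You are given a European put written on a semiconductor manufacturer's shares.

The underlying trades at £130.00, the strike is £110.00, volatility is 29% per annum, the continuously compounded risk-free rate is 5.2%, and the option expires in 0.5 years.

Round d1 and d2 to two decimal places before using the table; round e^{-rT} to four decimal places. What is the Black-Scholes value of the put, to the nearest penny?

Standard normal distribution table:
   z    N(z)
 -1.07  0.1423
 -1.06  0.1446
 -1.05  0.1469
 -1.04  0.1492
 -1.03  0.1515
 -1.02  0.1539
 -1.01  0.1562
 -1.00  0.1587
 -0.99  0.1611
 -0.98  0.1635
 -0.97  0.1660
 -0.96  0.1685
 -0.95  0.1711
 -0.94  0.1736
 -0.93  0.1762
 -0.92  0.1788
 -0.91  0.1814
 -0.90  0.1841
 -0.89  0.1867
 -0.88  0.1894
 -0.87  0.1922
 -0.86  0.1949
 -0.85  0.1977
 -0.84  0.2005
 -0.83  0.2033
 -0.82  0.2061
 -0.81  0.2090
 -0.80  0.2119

£2.09

T = 0.5;  σ√T = 0.2051
d₁ = [ln(130/110) + (0.052 + ½·0.29²)·0.5] / (σ√T) = (0.1671 + 0.0470) / 0.2051 = 1.0440 ⇒ 1.04
d₂ = 1.0440 − 0.2051 = 0.8389 ⇒ 0.84
e^(−rT) = e^(−0.052·0.5) = 0.9743
N(−d₂) = N(-0.84) = 0.2005;  N(−d₁) = N(-1.04) = 0.1492
P = 110·0.9743·0.2005 − 130·0.1492 = 21.4882 − 19.3960 = 2.0922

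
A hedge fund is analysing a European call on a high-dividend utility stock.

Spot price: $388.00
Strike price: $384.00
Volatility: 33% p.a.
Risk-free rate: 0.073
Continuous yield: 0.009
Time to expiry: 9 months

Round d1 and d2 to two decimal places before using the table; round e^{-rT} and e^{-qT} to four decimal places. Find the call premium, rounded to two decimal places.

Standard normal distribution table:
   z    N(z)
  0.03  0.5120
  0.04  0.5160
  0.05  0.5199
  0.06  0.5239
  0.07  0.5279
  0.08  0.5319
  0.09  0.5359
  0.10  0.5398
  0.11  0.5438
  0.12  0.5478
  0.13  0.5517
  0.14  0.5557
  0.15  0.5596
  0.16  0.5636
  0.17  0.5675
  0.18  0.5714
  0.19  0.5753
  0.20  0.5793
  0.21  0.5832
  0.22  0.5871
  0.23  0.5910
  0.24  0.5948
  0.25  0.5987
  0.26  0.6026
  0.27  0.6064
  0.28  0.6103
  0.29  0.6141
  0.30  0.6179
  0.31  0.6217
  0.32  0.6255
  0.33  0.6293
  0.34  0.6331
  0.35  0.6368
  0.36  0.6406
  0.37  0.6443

$54.97

σ√T = 0.33 × 0.8660 = 0.2858
d₁ = [ln(388/384) + (0.073 − 0.009 + 0.33²/2)·0.75] / 0.2858 = [0.0104 + 0.0888] / 0.2858 = 0.3471 ≈ 0.35
d₂ = d₁ − σ√T = 0.3471 − 0.2858 = 0.0613 ≈ 0.06
e^(−qT) = e^(−0.009·0.75) = 0.9933;  e^(−rT) = e^(−0.073·0.75) = 0.9467
N(d₁) = N(0.35) = 0.6368;  N(d₂) = N(0.06) = 0.5239
C = 388·0.9933·0.6368 − 384·0.9467·0.5239 = 245.4230 − 190.4548 = 54.9681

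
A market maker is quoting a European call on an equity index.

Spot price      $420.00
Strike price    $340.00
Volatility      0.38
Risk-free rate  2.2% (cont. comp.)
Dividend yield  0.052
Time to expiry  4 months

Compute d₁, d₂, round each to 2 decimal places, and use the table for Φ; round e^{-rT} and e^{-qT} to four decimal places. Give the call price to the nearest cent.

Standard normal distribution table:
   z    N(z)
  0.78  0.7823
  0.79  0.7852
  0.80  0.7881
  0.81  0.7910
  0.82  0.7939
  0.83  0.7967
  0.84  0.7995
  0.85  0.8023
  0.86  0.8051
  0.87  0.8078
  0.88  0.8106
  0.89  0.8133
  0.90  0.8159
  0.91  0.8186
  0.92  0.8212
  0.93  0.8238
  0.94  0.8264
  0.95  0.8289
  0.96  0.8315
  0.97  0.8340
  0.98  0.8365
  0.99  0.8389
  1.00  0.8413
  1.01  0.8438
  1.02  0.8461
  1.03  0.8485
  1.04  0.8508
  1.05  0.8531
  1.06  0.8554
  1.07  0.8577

σ√T = 0.38 × 0.5774 = 0.2194
d₁ = [ln(420/340) + (0.022 − 0.052 + ½·0.38²)·0.3333] / (σ√T) = (0.2113 + 0.0141) / 0.2194 = 1.0273 ⇒ 1.03
d₂ = 1.0273 − 0.2194 = 0.8079 ⇒ 0.81
exp(−qT) = exp(−0.052·0.3333) = 0.9828;  exp(−rT) = exp(−0.022·0.3333) = 0.9927
N(d₁) = N(1.03) = 0.8485;  N(d₂) = N(0.81) = 0.7910
C = 420·0.9828·0.8485 − 340·0.9927·0.7910 = 350.2404 − 266.9767 = 83.2637

$83.26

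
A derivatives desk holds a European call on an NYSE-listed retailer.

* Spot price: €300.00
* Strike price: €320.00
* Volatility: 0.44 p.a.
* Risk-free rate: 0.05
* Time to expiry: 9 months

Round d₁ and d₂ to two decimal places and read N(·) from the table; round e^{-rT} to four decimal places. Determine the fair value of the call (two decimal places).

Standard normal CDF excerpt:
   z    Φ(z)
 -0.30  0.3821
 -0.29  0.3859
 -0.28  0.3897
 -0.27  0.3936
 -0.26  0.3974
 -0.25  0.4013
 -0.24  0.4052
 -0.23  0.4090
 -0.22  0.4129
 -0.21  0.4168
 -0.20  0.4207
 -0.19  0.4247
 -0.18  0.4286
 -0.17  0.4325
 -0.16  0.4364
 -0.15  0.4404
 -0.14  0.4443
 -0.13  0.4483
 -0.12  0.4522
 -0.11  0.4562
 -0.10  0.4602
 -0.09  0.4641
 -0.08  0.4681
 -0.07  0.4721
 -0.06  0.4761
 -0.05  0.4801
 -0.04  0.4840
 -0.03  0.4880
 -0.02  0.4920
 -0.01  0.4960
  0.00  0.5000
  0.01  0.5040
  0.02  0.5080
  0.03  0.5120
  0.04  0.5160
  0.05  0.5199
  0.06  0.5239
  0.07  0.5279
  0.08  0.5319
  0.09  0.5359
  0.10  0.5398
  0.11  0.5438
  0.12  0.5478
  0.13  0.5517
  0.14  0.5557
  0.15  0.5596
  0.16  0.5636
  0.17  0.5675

€41.85

T = 0.75;  σ√T = 0.3811
ln(S/K) + (r + σ²/2)T = ln(300/320) + (0.05 + 0.44²/2)·0.75 = -0.0645 + 0.1101 = 0.0456
d₁ = 0.0456 / 0.3811 = 0.1196 ≈ 0.12
d₂ = d₁ − σ√T = 0.1196 − 0.3811 = -0.2615 ≈ -0.26
exp(−rT) = exp(−0.05·0.75) = 0.9632
N(d₁) = N(0.12) = 0.5478;  N(d₂) = N(-0.26) = 0.3974
C = 300·0.5478 − 320·0.9632·0.3974 = 164.3400 − 122.4882 = 41.8518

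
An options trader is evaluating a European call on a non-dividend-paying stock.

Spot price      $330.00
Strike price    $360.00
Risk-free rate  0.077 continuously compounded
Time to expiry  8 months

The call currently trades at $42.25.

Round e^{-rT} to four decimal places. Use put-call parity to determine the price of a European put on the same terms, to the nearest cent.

exp(−rT) = exp(−0.077·0.6667) = 0.9500
Put-call parity: C − P = S − K·e^(−rT) = 330 − 360·0.9500 = 330 − 342.0000 = -12.0000
P = C − (C − P) = 42.25 − (-12.0000) = 54.2500

$54.25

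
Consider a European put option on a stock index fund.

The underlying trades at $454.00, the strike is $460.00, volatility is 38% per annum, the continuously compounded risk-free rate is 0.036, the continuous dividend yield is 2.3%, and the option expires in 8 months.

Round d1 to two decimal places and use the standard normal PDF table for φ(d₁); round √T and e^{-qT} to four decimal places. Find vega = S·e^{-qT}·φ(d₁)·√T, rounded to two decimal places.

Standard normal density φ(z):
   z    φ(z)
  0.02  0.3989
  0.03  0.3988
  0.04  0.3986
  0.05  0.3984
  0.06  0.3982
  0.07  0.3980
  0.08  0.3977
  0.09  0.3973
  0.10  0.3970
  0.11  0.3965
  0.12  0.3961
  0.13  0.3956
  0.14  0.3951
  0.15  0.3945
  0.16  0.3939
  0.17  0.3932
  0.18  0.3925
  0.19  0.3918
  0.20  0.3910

144.23

σ√T = 0.38 × 0.8165 = 0.3103
d₁ = [ln(454/460) + (0.036 − 0.023 + 0.38²/2)·0.6667] / 0.3103 = [-0.0131 + 0.0568] / 0.3103 = 0.1408 ≈ 0.14
√T = √0.6667 = 0.8165
φ(d₁) = φ(0.14) = 0.3951
exp(−qT) = exp(−0.023·0.6667) = 0.9848
vega = S·exp(−qT)·φ(d₁)·√T = 454·0.9848·0.3951·0.8165 = 144.2338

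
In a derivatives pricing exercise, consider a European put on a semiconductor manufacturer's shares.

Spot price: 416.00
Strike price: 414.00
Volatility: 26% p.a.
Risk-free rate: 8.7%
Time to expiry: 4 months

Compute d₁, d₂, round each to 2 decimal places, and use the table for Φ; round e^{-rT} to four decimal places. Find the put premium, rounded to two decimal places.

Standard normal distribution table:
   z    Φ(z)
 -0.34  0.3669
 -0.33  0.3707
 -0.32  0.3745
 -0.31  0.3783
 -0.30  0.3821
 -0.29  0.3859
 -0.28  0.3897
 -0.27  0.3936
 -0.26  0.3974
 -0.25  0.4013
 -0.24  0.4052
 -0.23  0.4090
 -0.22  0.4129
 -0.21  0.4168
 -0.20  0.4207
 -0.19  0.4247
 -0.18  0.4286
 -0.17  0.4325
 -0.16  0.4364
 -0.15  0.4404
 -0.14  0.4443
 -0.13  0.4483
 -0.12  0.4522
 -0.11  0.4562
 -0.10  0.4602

σ√T = 0.26·√0.3333 = 0.1501
d₁ = [ln(416/414) + (0.087 + ½·0.26²)·0.3333] / (σ√T) = (0.0048 + 0.0403) / 0.1501 = 0.3004 ≈ 0.30
d₂ = 0.3004 − 0.1501 = 0.1502 ≈ 0.15
e^(−rT) = e^(−0.087·0.3333) = 0.9714
N(−d₂) = N(-0.15) = 0.4404;  N(−d₁) = N(-0.30) = 0.3821
P = 414·0.9714·0.4404 − 416·0.3821 = 177.1111 − 158.9536 = 18.1575

18.16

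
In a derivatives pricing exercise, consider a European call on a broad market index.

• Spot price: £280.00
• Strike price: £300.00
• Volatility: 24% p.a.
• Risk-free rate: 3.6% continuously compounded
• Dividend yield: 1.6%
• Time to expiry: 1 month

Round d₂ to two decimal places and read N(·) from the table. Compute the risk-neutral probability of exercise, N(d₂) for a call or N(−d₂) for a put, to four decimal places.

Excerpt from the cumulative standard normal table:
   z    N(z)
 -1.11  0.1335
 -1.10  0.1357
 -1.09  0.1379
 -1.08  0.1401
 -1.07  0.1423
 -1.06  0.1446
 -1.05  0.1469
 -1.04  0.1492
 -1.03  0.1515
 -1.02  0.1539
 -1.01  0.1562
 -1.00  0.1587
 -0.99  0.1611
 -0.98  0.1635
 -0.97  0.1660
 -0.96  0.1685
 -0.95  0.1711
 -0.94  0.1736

σ√T = 0.24·√0.08333 = 0.0693
d₁ = [ln(280/300) + (0.036 − 0.016 + 0.24²/2)·0.08333] / 0.0693 = [-0.0690 + 0.0041] / 0.0693 = -0.9371 ⇒ -0.94
d₂ = d₁ − σ√T = -0.9371 − 0.0693 = -1.0064 ⇒ -1.01
Risk-neutral Pr[S_T > K] = N(d₂) = N(-1.01) = 0.1562

0.1562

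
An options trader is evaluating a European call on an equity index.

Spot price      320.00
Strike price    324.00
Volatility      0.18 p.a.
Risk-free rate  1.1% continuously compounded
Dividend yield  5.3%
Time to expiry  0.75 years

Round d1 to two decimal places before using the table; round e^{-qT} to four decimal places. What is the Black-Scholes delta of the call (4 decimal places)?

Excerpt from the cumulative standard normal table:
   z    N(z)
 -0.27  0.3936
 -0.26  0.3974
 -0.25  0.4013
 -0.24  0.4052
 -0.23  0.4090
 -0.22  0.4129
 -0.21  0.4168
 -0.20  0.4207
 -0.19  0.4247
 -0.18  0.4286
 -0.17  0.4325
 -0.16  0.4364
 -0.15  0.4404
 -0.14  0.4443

σ√T = 0.18 × 0.8660 = 0.1559
d₁ = [ln(320/324) + (0.011 − 0.053 + 0.18²/2)·0.75] / 0.1559 = [-0.0124 − 0.0193] / 0.1559 = -0.2038 which rounds to -0.20
N(d₁) = N(-0.20) = 0.4207
Δ_call = e^(−qT)·N(d₁) = 0.9610·0.4207 = 0.4043

0.4043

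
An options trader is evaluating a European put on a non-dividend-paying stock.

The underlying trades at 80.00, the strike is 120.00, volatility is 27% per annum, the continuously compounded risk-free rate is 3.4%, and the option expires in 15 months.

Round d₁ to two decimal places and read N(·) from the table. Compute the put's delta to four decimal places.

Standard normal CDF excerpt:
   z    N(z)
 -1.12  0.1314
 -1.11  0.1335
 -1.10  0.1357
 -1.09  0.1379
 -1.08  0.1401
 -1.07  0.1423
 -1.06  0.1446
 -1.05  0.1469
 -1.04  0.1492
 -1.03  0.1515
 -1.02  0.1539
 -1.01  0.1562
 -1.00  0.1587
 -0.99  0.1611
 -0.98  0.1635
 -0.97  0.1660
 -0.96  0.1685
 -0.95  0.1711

σ√T = 0.27·√1.25 = 0.3019
d₁ = [ln(80/120) + (0.034 + 0.27²/2)·1.25] / 0.3019 = [-0.4055 + 0.0881] / 0.3019 = -1.0515 ≈ -1.05
N(d₁) = N(-1.05) = 0.1469
Δ_put = N(d₁) − 1 = 0.1469 − 1 = -0.8531

-0.8531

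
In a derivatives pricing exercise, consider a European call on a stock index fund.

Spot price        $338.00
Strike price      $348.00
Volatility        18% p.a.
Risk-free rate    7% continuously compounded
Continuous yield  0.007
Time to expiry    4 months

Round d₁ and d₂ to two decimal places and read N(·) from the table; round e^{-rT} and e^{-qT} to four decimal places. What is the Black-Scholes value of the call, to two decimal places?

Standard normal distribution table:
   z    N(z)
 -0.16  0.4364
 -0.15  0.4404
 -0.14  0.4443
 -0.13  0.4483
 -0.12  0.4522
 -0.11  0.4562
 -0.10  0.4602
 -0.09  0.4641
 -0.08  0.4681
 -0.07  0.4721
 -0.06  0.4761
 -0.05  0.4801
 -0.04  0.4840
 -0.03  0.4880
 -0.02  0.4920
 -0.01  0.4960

$12.16

σ√T = 0.18·√0.3333 = 0.1039
d₁ = [ln(338/348) + (0.07 − 0.007 + 0.18²/2)·0.3333] / 0.1039 = [-0.0292 + 0.0264] / 0.1039 = -0.0265 ≈ -0.03
d₂ = d₁ − σ√T = -0.0265 − 0.1039 = -0.1304 ≈ -0.13
exp(−qT) = exp(−0.007·0.3333) = 0.9977;  exp(−rT) = exp(−0.07·0.3333) = 0.9769
C = 338·0.9977·N(-0.03) − 348·0.9769·N(-0.13) = 338·0.9977·0.4880 − 348·0.9769·0.4483 = 164.5646 − 152.4046 = 12.1600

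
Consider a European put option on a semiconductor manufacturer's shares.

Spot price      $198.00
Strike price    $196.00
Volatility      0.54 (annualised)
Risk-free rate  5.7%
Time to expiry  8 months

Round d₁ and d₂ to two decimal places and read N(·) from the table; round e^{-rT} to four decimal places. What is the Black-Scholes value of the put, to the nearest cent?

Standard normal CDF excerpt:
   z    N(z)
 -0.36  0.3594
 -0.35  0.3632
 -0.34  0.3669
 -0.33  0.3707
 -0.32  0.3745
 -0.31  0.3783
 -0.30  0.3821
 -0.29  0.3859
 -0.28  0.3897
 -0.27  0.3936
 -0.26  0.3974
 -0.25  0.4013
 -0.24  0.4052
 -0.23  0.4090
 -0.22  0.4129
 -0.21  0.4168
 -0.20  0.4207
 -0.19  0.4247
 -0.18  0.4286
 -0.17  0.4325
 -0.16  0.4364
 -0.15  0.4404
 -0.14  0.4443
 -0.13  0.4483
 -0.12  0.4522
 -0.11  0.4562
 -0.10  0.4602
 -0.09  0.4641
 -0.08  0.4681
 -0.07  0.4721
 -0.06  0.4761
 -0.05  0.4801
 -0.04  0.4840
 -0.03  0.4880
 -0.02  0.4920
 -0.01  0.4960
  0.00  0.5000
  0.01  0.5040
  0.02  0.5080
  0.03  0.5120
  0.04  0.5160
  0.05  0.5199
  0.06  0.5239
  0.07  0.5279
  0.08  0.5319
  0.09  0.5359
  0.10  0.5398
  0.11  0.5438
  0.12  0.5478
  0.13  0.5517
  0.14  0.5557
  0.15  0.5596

$29.21

T = 0.6667;  σ√T = 0.4409
ln(S/K) + (r + σ²/2)T = ln(198/196) + (0.057 + 0.54²/2)·0.6667 = 0.0102 + 0.1352 = 0.1454
d₁ = 0.1454 / 0.4409 = 0.3297 ≈ 0.33
d₂ = d₁ − σ√T = 0.3297 − 0.4409 = -0.1112 ≈ -0.11
e^(−rT) = e^(−0.057·0.6667) = 0.9627
P = 196·0.9627·N(0.11) − 198·N(-0.33) = 196·0.9627·0.5438 − 198·0.3707 = 102.6092 − 73.3986 = 29.2106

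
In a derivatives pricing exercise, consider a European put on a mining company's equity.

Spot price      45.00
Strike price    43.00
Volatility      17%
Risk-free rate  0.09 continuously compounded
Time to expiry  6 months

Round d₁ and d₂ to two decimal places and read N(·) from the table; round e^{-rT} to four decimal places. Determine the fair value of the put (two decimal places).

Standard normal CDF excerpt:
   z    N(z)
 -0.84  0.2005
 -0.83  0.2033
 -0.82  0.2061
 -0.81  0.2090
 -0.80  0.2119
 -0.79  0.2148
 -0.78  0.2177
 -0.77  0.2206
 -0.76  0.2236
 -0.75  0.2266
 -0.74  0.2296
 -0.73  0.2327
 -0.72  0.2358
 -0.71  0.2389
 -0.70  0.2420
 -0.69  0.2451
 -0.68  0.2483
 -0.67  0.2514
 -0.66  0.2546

0.67

σ√T = 0.17 × 0.7071 = 0.1202
d₁ = [ln(45/43) + (0.09 + ½·0.17²)·0.5] / (σ√T) = (0.0455 + 0.0522) / 0.1202 = 0.8127 ≈ 0.81
d₂ = 0.8127 − 0.1202 = 0.6924 ≈ 0.69
exp(−rT) = exp(−0.09·0.5) = 0.9560
N(−d₂) = N(-0.69) = 0.2451;  N(−d₁) = N(-0.81) = 0.2090
P = 43·0.9560·0.2451 − 45·0.2090 = 10.0756 − 9.4050 = 0.6706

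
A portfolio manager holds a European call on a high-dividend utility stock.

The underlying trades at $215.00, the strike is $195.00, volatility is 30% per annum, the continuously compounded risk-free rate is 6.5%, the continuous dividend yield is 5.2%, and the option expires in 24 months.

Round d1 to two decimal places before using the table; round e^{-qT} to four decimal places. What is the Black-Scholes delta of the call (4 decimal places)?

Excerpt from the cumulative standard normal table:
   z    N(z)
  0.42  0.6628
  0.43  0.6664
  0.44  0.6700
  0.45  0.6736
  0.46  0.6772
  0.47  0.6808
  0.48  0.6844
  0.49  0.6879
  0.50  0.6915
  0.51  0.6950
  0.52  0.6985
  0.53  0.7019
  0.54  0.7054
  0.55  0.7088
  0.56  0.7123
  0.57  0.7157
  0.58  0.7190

0.6232

T = 2;  σ√T = 0.4243
d₁ = [ln(215/195) + (0.065 − 0.052 + 0.3²/2)·2] / 0.4243 = [0.0976 + 0.1160] / 0.4243 = 0.5036 → 0.50
N(d₁) = N(0.50) = 0.6915
Δ_call = e^(−qT)·N(d₁) = 0.9012·0.6915 = 0.6232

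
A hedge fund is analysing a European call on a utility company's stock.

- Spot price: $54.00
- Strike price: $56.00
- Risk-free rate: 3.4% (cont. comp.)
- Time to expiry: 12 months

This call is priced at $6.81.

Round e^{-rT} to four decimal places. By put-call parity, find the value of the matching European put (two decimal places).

$6.94

exp(−rT) = exp(−0.034·1) = 0.9666
Put-call parity: C − P = S − K·e^(−rT) = 54 − 56·0.9666 = 54 − 54.1296 = -0.1296
P = C − (C − P) = 6.81 − (-0.1296) = 6.9396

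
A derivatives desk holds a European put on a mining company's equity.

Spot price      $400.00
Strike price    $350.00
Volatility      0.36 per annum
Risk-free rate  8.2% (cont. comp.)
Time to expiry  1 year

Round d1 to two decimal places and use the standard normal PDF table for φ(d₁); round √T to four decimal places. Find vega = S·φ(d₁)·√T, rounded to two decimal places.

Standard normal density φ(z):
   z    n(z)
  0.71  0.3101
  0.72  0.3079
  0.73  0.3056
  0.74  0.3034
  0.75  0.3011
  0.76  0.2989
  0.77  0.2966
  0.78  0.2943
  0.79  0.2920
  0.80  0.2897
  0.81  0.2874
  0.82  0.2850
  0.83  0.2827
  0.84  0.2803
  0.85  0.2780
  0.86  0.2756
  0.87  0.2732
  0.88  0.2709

117.72

σ√T = 0.36·√1 = 0.3600
ln(S/K) + (r + σ²/2)T = ln(400/350) + (0.082 + 0.36²/2)·1 = 0.1335 + 0.1468 = 0.2803
d₁ = 0.2803 / 0.3600 = 0.7787 which rounds to 0.78
√T = √1 = 1.0000
φ(d₁) = φ(0.78) = 0.2943
vega = S·φ(d₁)·√T = 400·0.2943·1.0000 = 117.7200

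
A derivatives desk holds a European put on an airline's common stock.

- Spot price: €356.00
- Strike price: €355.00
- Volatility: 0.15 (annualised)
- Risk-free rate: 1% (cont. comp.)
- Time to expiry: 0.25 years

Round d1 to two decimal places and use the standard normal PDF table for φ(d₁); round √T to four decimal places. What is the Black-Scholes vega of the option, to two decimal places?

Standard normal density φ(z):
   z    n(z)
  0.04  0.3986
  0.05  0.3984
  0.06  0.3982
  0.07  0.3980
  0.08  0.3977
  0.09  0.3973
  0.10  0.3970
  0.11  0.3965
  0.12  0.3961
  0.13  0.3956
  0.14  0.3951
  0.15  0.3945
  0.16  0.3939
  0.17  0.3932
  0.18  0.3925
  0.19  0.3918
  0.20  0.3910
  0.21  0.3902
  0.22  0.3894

70.58

σ√T = 0.15 × 0.5000 = 0.0750
ln(S/K) + (r + σ²/2)T = ln(356/355) + (0.01 + 0.15²/2)·0.25 = 0.0028 + 0.0053 = 0.0081
d₁ = 0.0081 / 0.0750 = 0.1083 ⇒ 0.11
√T = √0.25 = 0.5000
φ(d₁) = φ(0.11) = 0.3965
vega = S·φ(d₁)·√T = 356·0.3965·0.5000 = 70.5770
(Call and put vega coincide under Black-Scholes.)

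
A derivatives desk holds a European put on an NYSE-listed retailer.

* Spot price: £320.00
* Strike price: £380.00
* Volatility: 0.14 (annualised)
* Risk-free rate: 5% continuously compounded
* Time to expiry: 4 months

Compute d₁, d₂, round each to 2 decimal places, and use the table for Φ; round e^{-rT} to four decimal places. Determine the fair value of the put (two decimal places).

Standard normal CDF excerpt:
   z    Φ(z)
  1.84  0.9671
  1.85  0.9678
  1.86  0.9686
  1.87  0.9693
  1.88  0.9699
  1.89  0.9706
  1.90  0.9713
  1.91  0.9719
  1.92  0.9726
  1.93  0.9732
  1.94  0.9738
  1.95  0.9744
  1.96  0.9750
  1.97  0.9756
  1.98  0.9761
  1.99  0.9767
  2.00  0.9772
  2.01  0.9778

£54.02

σ√T = 0.14·√0.3333 = 0.0808
ln(S/K) + (r + σ²/2)T = ln(320/380) + (0.05 + 0.14²/2)·0.3333 = -0.1719 + 0.0199 = -0.1519
d₁ = -0.1519 / 0.0808 = -1.8795 which rounds to -1.88
d₂ = d₁ − σ√T = -1.8795 − 0.0808 = -1.9603 which rounds to -1.96
e^(−rT) = e^(−0.05·0.3333) = 0.9835
N(−d₂) = N(1.96) = 0.9750;  N(−d₁) = N(1.88) = 0.9699
P = 380·0.9835·0.9750 − 320·0.9699 = 364.3868 − 310.3680 = 54.0188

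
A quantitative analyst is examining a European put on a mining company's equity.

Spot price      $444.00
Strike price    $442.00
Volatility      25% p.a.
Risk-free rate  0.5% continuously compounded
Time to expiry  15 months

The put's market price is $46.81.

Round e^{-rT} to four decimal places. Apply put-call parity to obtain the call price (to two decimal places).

$51.55

exp(−rT) = exp(−0.005·1.25) = 0.9938
Put-call parity: C − P = S − K·e^(−rT) = 444 − 442·0.9938 = 444 − 439.2596 = 4.7404
C = P + (C − P) = 46.81 + (4.7404) = 51.5504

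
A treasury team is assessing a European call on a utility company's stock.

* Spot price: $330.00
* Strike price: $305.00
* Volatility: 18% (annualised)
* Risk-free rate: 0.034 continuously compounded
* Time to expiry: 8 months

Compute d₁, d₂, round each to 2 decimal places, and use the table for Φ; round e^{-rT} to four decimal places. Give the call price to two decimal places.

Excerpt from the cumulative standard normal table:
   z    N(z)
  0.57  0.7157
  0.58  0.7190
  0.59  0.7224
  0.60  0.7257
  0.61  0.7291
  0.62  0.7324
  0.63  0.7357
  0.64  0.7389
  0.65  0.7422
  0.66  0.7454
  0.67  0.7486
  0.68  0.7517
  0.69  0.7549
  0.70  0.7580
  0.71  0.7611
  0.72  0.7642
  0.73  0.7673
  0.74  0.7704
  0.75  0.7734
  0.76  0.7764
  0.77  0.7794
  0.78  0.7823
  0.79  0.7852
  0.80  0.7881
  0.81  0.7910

$37.83

T = 0.6667;  σ√T = 0.1470
ln(S/K) + (r + σ²/2)T = ln(330/305) + (0.034 + 0.18²/2)·0.6667 = 0.0788 + 0.0335 = 0.1122
d₁ = 0.1122 / 0.1470 = 0.7637 ≈ 0.76
d₂ = d₁ − σ√T = 0.7637 − 0.1470 = 0.6168 ≈ 0.62
e^(−rT) = e^(−0.034·0.6667) = 0.9776
N(d₁) = N(0.76) = 0.7764;  N(d₂) = N(0.62) = 0.7324
C = 330·0.7764 − 305·0.9776·0.7324 = 256.2120 − 218.3782 = 37.8338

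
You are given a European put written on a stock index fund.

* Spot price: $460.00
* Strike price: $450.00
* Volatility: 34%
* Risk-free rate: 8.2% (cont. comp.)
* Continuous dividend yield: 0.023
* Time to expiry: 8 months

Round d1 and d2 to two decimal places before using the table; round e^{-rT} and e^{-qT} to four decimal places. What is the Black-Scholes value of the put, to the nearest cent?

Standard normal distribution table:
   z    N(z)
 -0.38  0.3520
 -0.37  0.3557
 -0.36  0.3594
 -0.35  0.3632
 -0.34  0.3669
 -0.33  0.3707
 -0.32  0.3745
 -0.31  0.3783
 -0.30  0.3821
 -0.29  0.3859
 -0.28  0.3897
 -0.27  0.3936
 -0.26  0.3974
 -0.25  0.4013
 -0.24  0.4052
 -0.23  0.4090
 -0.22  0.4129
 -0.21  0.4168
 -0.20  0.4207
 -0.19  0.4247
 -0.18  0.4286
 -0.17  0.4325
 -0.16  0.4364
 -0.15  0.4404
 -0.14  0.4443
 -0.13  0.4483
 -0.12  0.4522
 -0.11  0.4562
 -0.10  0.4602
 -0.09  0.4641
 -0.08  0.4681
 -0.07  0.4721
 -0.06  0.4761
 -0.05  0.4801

σ√T = 0.34 × 0.8165 = 0.2776
d₁ = [ln(460/450) + (0.082 − 0.023 + ½·0.34²)·0.6667] / (σ√T) = (0.0220 + 0.0779) / 0.2776 = 0.3597 ⇒ 0.36
d₂ = 0.3597 − 0.2776 = 0.0821 ⇒ 0.08
exp(−qT) = exp(−0.023·0.6667) = 0.9848;  exp(−rT) = exp(−0.082·0.6667) = 0.9468
P = 450·0.9468·N(-0.08) − 460·0.9848·N(-0.36) = 450·0.9468·0.4681 − 460·0.9848·0.3594 = 199.4387 − 162.8111 = 36.6276

$36.63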